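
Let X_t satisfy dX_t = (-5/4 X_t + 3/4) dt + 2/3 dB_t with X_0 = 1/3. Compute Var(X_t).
Var(X_t) = 8/45 - 8*exp(-5*t/2)/45

The variance V(t) = Var(X_t) satisfies V'(t) = 2 a V(t) + c^2 with V(0) = 0 (drift coefficient is linear in X, diffusion is constant). With a = -5/4, c = 2/3, the solution is
  V(t) = (c^2 / (2 a)) * (exp(2 a t) - 1)
       = ((2/3)^2 / (2*(-5/4))) * (exp((-5/2) t) - 1)
       = 8/45 - 8*exp(-5*t/2)/45.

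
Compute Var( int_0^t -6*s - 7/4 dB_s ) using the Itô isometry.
Var = t*(192*t^2 + 168*t + 49)/16

The Itô integral of a deterministic integrand f(s) has mean 0 because each increment f(s) * (B_{s+ds} - B_s) has mean 0. By the Itô isometry:
  Var( int_0^t f(s) dB_s ) = E[ (int_0^t f(s) dB_s)^2 ] = int_0^t f(s)^2 ds.
Here f(s) = -6*s - 7/4, so f(s)^2 = (24*s + 7)^2/16. Integrate:
  int_0^t ((24*s + 7)^2/16) ds = t*(192*t^2 + 168*t + 49)/16.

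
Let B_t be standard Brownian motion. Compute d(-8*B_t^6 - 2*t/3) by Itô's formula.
d(-8*B_t^6 - 2*t/3) = (-120*B_t^4 - 2/3) dt + (-48*B_t^5) dB_t

Itô's formula for f(t, x): d f(t, B_t) = (f_t + (1/2) f_xx) dt + f_x dB_t. Compute partials of f(t, x) = -2*t/3 - 8*x^6:
  f_t(t,x)  = -2/3
  f_x(t,x)  = -48*x^5
  f_xx(t,x) = -240*x^4
Assemble drift = f_t + (1/2) f_xx = -120*x^4 - 2/3 and diffusion = f_x = -48*x^5. Substituting x = B_t:
  d(-8*B_t^6 - 2*t/3) = (-120*B_t^4 - 2/3) dt + (-48*B_t^5) dB_t.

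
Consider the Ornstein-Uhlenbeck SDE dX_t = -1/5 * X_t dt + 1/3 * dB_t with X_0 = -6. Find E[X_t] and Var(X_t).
E[X_t] = -6*exp(-t/5); Var(X_t) = 5/18 - 5*exp(-2*t/5)/18

The OU SDE dX = -theta X dt + sigma dB admits the integrating factor exp(theta t): d(exp(theta t) X_t) = sigma exp(theta t) dB_t. Integrating from 0 to t:
  X_t = x_0 * exp(-theta t) + sigma * int_0^t exp(-theta (t-s)) dB_s.
The Itô integral has mean 0 and (by the Itô isometry) variance sigma^2 * int_0^t exp(-2 theta (t - s)) ds = sigma^2 * (1 - exp(-2 theta t)) / (2 theta).
With theta = 1/5, sigma = 1/3, x_0 = -6:
  E[X_t] = -6 * exp(-1/5 t) = -6*exp(-t/5)
  Var(X_t) = (1/3)^2 * (1 - exp(-2*1/5 t)) / (2 * 1/5) = 5/18 - 5*exp(-2*t/5)/18.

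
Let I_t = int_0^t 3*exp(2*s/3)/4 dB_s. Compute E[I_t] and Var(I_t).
E[I_t] = 0; Var(I_t) = 27*exp(4*t/3)/64 - 27/64

The Itô integral of a deterministic integrand f(s) has mean 0 because each increment f(s) * (B_{s+ds} - B_s) has mean 0. By the Itô isometry:
  Var( int_0^t f(s) dB_s ) = E[ (int_0^t f(s) dB_s)^2 ] = int_0^t f(s)^2 ds.
Here f(s) = 3*exp(2*s/3)/4, so f(s)^2 = 9*exp(4*s/3)/16. Integrate:
  int_0^t (9*exp(4*s/3)/16) ds = 27*exp(4*t/3)/64 - 27/64.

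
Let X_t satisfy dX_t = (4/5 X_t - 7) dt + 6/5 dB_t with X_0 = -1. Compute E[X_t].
E[X_t] = 35/4 - 39*exp(4*t/5)/4

Taking expectations and using E[dB_t] = 0, the mean m(t) = E[X_t] satisfies the ODE m'(t) = a m(t) + b with m(0) = x_0. With a = 4/5, b = -7, x_0 = -1, the solution is
  m(t) = x_0 * exp(a t) + (b/a) * (exp(a t) - 1)
       = (-1) * exp((4/5) t) + ((-7)/(4/5)) * (exp((4/5) t) - 1)
       = 35/4 - 39*exp(4*t/5)/4.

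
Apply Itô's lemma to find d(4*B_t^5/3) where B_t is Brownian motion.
d(4*B_t^5/3) = (40*B_t^3/3) dt + (20*B_t^4/3) dB_t

Itô's formula for f(B_t) gives d f(B_t) = f'(B_t) dB_t + (1/2) f''(B_t) dt. Compute derivatives of f(x) = 4*x^5/3:
  f'(x)  = 20*x^4/3
  f''(x) = 80*x^3/3
Substitute x = B_t and multiply the f'' term by 1/2:
  drift     = (1/2) * (80*x^3/3) evaluated at B_t = 40*B_t^3/3
  diffusion = (20*x^4/3) evaluated at B_t = 20*B_t^4/3
Therefore d(4*B_t^5/3) = (40*B_t^3/3) dt + (20*B_t^4/3) dB_t.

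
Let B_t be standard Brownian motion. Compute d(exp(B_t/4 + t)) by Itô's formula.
d(exp(B_t/4 + t)) = (33*exp(B_t/4 + t)/32) dt + (exp(B_t/4 + t)/4) dB_t

Itô's formula for f(t, x): d f(t, B_t) = (f_t + (1/2) f_xx) dt + f_x dB_t. Compute partials of f(t, x) = exp(t + x/4):
  f_t(t,x)  = exp(t + x/4)
  f_x(t,x)  = exp(t + x/4)/4
  f_xx(t,x) = exp(t + x/4)/16
Assemble drift = f_t + (1/2) f_xx = 33*exp(t + x/4)/32 and diffusion = f_x = exp(t + x/4)/4. Substituting x = B_t:
  d(exp(B_t/4 + t)) = (33*exp(B_t/4 + t)/32) dt + (exp(B_t/4 + t)/4) dB_t.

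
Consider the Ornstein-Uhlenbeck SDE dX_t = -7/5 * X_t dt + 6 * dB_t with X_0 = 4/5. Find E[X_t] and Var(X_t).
E[X_t] = 4*exp(-7*t/5)/5; Var(X_t) = 90/7 - 90*exp(-14*t/5)/7

The OU SDE dX = -theta X dt + sigma dB admits the integrating factor exp(theta t): d(exp(theta t) X_t) = sigma exp(theta t) dB_t. Integrating from 0 to t:
  X_t = x_0 * exp(-theta t) + sigma * int_0^t exp(-theta (t-s)) dB_s.
The Itô integral has mean 0 and (by the Itô isometry) variance sigma^2 * int_0^t exp(-2 theta (t - s)) ds = sigma^2 * (1 - exp(-2 theta t)) / (2 theta).
With theta = 7/5, sigma = 6, x_0 = 4/5:
  E[X_t] = 4/5 * exp(-7/5 t) = 4*exp(-7*t/5)/5
  Var(X_t) = (6)^2 * (1 - exp(-2*7/5 t)) / (2 * 7/5) = 90/7 - 90*exp(-14*t/5)/7.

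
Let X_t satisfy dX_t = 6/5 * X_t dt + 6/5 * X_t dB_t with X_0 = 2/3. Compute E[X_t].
E[X_t] = 2*exp(6*t/5)/3

For GBM dX = mu X dt + sigma X dB with X_0 = x_0, apply Itô to Y = log X: dY = (mu - sigma^2/2) dt + sigma dB, so Y_t = log(x_0) + (mu - sigma^2/2) t + sigma B_t and hence X_t = x_0 * exp((mu - sigma^2/2) t + sigma B_t).
With mu = 6/5, sigma = 6/5, x_0 = 2/3, this gives:
  X_t = 2/3 * exp((12/25) * t + (6/5) * B_t).
Since sigma*B_t ~ Normal(0, sigma^2 t), E[exp(sigma*B_t)] = exp(sigma^2 t / 2); so E[X_t] = x_0 * exp((mu - sigma^2/2) t) * exp(sigma^2 t / 2) = x_0 * exp(mu t) = 2*exp(6*t/5)/3.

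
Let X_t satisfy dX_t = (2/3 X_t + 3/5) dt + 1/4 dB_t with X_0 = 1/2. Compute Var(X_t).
Var(X_t) = 3*exp(4*t/3)/64 - 3/64

The variance V(t) = Var(X_t) satisfies V'(t) = 2 a V(t) + c^2 with V(0) = 0 (drift coefficient is linear in X, diffusion is constant). With a = 2/3, c = 1/4, the solution is
  V(t) = (c^2 / (2 a)) * (exp(2 a t) - 1)
       = ((1/4)^2 / (2*(2/3))) * (exp((4/3) t) - 1)
       = 3*exp(4*t/3)/64 - 3/64.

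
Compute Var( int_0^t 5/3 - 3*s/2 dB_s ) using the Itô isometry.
Var = t*(27*t^2 - 90*t + 100)/36

The Itô integral of a deterministic integrand f(s) has mean 0 because each increment f(s) * (B_{s+ds} - B_s) has mean 0. By the Itô isometry:
  Var( int_0^t f(s) dB_s ) = E[ (int_0^t f(s) dB_s)^2 ] = int_0^t f(s)^2 ds.
Here f(s) = 5/3 - 3*s/2, so f(s)^2 = (9*s - 10)^2/36. Integrate:
  int_0^t ((9*s - 10)^2/36) ds = t*(27*t^2 - 90*t + 100)/36.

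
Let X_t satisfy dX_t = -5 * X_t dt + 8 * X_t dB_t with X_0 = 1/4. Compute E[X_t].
E[X_t] = exp(-5*t)/4

For GBM dX = mu X dt + sigma X dB with X_0 = x_0, apply Itô to Y = log X: dY = (mu - sigma^2/2) dt + sigma dB, so Y_t = log(x_0) + (mu - sigma^2/2) t + sigma B_t and hence X_t = x_0 * exp((mu - sigma^2/2) t + sigma B_t).
With mu = -5, sigma = 8, x_0 = 1/4, this gives:
  X_t = 1/4 * exp((-37) * t + (8) * B_t).
Since sigma*B_t ~ Normal(0, sigma^2 t), E[exp(sigma*B_t)] = exp(sigma^2 t / 2); so E[X_t] = x_0 * exp((mu - sigma^2/2) t) * exp(sigma^2 t / 2) = x_0 * exp(mu t) = exp(-5*t)/4.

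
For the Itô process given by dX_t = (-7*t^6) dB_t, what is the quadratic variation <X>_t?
<X>_t = 49*t^13/13

For an Itô process dX_t = a(t) dt + b(t) dB_t, the quadratic variation is <X>_t = int_0^t b(s)^2 ds (the drift term does not contribute). Here b(s) = -7*s^6, so
  b(s)^2 = 49*s^12.
Integrating from 0 to t:
  <X>_t = int_0^t (49*s^12) ds = 49*t^13/13.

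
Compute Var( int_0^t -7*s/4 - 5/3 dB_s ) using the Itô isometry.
Var = t*(147*t^2 + 420*t + 400)/144

The Itô integral of a deterministic integrand f(s) has mean 0 because each increment f(s) * (B_{s+ds} - B_s) has mean 0. By the Itô isometry:
  Var( int_0^t f(s) dB_s ) = E[ (int_0^t f(s) dB_s)^2 ] = int_0^t f(s)^2 ds.
Here f(s) = -7*s/4 - 5/3, so f(s)^2 = (21*s + 20)^2/144. Integrate:
  int_0^t ((21*s + 20)^2/144) ds = t*(147*t^2 + 420*t + 400)/144.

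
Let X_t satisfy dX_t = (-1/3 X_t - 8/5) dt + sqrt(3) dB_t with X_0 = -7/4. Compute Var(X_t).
Var(X_t) = 9/2 - 9*exp(-2*t/3)/2

The variance V(t) = Var(X_t) satisfies V'(t) = 2 a V(t) + c^2 with V(0) = 0 (drift coefficient is linear in X, diffusion is constant). With a = -1/3, c = sqrt(3), the solution is
  V(t) = (c^2 / (2 a)) * (exp(2 a t) - 1)
       = (sqrt(3)^2 / (2*(-1/3))) * (exp((-2/3) t) - 1)
       = 9/2 - 9*exp(-2*t/3)/2.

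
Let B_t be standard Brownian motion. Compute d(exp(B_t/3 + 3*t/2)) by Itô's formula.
d(exp(B_t/3 + 3*t/2)) = (14*exp(B_t/3 + 3*t/2)/9) dt + (exp(B_t/3 + 3*t/2)/3) dB_t

Itô's formula for f(t, x): d f(t, B_t) = (f_t + (1/2) f_xx) dt + f_x dB_t. Compute partials of f(t, x) = exp(3*t/2 + x/3):
  f_t(t,x)  = 3*exp(3*t/2 + x/3)/2
  f_x(t,x)  = exp(3*t/2 + x/3)/3
  f_xx(t,x) = exp(3*t/2 + x/3)/9
Assemble drift = f_t + (1/2) f_xx = 14*exp(3*t/2 + x/3)/9 and diffusion = f_x = exp(3*t/2 + x/3)/3. Substituting x = B_t:
  d(exp(B_t/3 + 3*t/2)) = (14*exp(B_t/3 + 3*t/2)/9) dt + (exp(B_t/3 + 3*t/2)/3) dB_t.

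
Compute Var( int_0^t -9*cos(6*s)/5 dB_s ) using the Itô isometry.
Var = 81*t/50 + 27*sin(12*t)/200

The Itô integral of a deterministic integrand f(s) has mean 0 because each increment f(s) * (B_{s+ds} - B_s) has mean 0. By the Itô isometry:
  Var( int_0^t f(s) dB_s ) = E[ (int_0^t f(s) dB_s)^2 ] = int_0^t f(s)^2 ds.
Here f(s) = -9*cos(6*s)/5, so f(s)^2 = 81*cos(6*s)^2/25. Integrate:
  int_0^t (81*cos(6*s)^2/25) ds = 81*t/50 + 27*sin(12*t)/200.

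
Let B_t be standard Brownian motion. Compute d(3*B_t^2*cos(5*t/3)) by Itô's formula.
d(3*B_t^2*cos(5*t/3)) = (-5*B_t^2*sin(5*t/3) + 3*cos(5*t/3)) dt + (6*B_t*cos(5*t/3)) dB_t

Itô's formula for f(t, x): d f(t, B_t) = (f_t + (1/2) f_xx) dt + f_x dB_t. Compute partials of f(t, x) = 3*x^2*cos(5*t/3):
  f_t(t,x)  = -5*x^2*sin(5*t/3)
  f_x(t,x)  = 6*x*cos(5*t/3)
  f_xx(t,x) = 6*cos(5*t/3)
Assemble drift = f_t + (1/2) f_xx = -5*x^2*sin(5*t/3) + 3*cos(5*t/3) and diffusion = f_x = 6*x*cos(5*t/3). Substituting x = B_t:
  d(3*B_t^2*cos(5*t/3)) = (-5*B_t^2*sin(5*t/3) + 3*cos(5*t/3)) dt + (6*B_t*cos(5*t/3)) dB_t.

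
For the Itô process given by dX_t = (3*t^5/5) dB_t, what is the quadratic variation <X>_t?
<X>_t = 9*t^11/275

For an Itô process dX_t = a(t) dt + b(t) dB_t, the quadratic variation is <X>_t = int_0^t b(s)^2 ds (the drift term does not contribute). Here b(s) = 3*s^5/5, so
  b(s)^2 = 9*s^10/25.
Integrating from 0 to t:
  <X>_t = int_0^t (9*s^10/25) ds = 9*t^11/275.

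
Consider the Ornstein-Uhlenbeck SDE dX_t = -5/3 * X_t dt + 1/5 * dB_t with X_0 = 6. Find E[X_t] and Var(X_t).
E[X_t] = 6*exp(-5*t/3); Var(X_t) = 3/250 - 3*exp(-10*t/3)/250

The OU SDE dX = -theta X dt + sigma dB admits the integrating factor exp(theta t): d(exp(theta t) X_t) = sigma exp(theta t) dB_t. Integrating from 0 to t:
  X_t = x_0 * exp(-theta t) + sigma * int_0^t exp(-theta (t-s)) dB_s.
The Itô integral has mean 0 and (by the Itô isometry) variance sigma^2 * int_0^t exp(-2 theta (t - s)) ds = sigma^2 * (1 - exp(-2 theta t)) / (2 theta).
With theta = 5/3, sigma = 1/5, x_0 = 6:
  E[X_t] = 6 * exp(-5/3 t) = 6*exp(-5*t/3)
  Var(X_t) = (1/5)^2 * (1 - exp(-2*5/3 t)) / (2 * 5/3) = 3/250 - 3*exp(-10*t/3)/250.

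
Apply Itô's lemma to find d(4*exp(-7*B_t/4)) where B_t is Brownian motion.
d(4*exp(-7*B_t/4)) = (49*exp(-7*B_t/4)/8) dt + (-7*exp(-7*B_t/4)) dB_t

Itô's formula for f(B_t) gives d f(B_t) = f'(B_t) dB_t + (1/2) f''(B_t) dt. Compute derivatives of f(x) = 4*exp(-7*x/4):
  f'(x)  = -7*exp(-7*x/4)
  f''(x) = 49*exp(-7*x/4)/4
Substitute x = B_t and multiply the f'' term by 1/2:
  drift     = (1/2) * (49*exp(-7*x/4)/4) evaluated at B_t = 49*exp(-7*B_t/4)/8
  diffusion = (-7*exp(-7*x/4)) evaluated at B_t = -7*exp(-7*B_t/4)
Therefore d(4*exp(-7*B_t/4)) = (49*exp(-7*B_t/4)/8) dt + (-7*exp(-7*B_t/4)) dB_t.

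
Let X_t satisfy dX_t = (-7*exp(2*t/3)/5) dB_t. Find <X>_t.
<X>_t = 147*exp(4*t/3)/100 - 147/100

For an Itô process dX_t = a(t) dt + b(t) dB_t, the quadratic variation is <X>_t = int_0^t b(s)^2 ds (the drift term does not contribute). Here b(s) = -7*exp(2*s/3)/5, so
  b(s)^2 = 49*exp(4*s/3)/25.
Integrating from 0 to t:
  <X>_t = int_0^t (49*exp(4*s/3)/25) ds = 147*exp(4*t/3)/100 - 147/100.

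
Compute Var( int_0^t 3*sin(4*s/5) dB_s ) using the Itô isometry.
Var = 9*t/2 - 45*sin(4*t/5)*cos(4*t/5)/8

The Itô integral of a deterministic integrand f(s) has mean 0 because each increment f(s) * (B_{s+ds} - B_s) has mean 0. By the Itô isometry:
  Var( int_0^t f(s) dB_s ) = E[ (int_0^t f(s) dB_s)^2 ] = int_0^t f(s)^2 ds.
Here f(s) = 3*sin(4*s/5), so f(s)^2 = 9*sin(4*s/5)^2. Integrate:
  int_0^t (9*sin(4*s/5)^2) ds = 9*t/2 - 45*sin(4*t/5)*cos(4*t/5)/8.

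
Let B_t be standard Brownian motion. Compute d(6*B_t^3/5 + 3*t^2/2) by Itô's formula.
d(6*B_t^3/5 + 3*t^2/2) = (18*B_t/5 + 3*t) dt + (18*B_t^2/5) dB_t

Itô's formula for f(t, x): d f(t, B_t) = (f_t + (1/2) f_xx) dt + f_x dB_t. Compute partials of f(t, x) = 3*t^2/2 + 6*x^3/5:
  f_t(t,x)  = 3*t
  f_x(t,x)  = 18*x^2/5
  f_xx(t,x) = 36*x/5
Assemble drift = f_t + (1/2) f_xx = 3*t + 18*x/5 and diffusion = f_x = 18*x^2/5. Substituting x = B_t:
  d(6*B_t^3/5 + 3*t^2/2) = (18*B_t/5 + 3*t) dt + (18*B_t^2/5) dB_t.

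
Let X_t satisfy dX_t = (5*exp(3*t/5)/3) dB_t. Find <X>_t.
<X>_t = 125*exp(6*t/5)/54 - 125/54

For an Itô process dX_t = a(t) dt + b(t) dB_t, the quadratic variation is <X>_t = int_0^t b(s)^2 ds (the drift term does not contribute). Here b(s) = 5*exp(3*s/5)/3, so
  b(s)^2 = 25*exp(6*s/5)/9.
Integrating from 0 to t:
  <X>_t = int_0^t (25*exp(6*s/5)/9) ds = 125*exp(6*t/5)/54 - 125/54.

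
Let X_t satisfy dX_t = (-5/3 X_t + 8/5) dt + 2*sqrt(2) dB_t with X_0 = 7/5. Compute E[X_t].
E[X_t] = 24/25 + 11*exp(-5*t/3)/25

Taking expectations and using E[dB_t] = 0, the mean m(t) = E[X_t] satisfies the ODE m'(t) = a m(t) + b with m(0) = x_0. With a = -5/3, b = 8/5, x_0 = 7/5, the solution is
  m(t) = x_0 * exp(a t) + (b/a) * (exp(a t) - 1)
       = (7/5) * exp((-5/3) t) + ((8/5)/(-5/3)) * (exp((-5/3) t) - 1)
       = 24/25 + 11*exp(-5*t/3)/25.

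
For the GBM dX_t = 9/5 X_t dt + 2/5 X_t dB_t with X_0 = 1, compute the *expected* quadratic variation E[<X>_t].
E[<X>_t] = 2*exp(94*t/25)/47 - 2/47

<X>_t = int_0^t ((2/5) * X_s)^2 ds. Taking expectation inside the integral: E[<X>_t] = (2/5)^2 * int_0^t E[X_s^2] ds. For GBM, E[X_s^2] = x_0^2 * exp((2 mu + sigma^2) s). Integrating:
  E[<X>_t] = (2/5)^2 * 1^2 * (exp((2*(9/5) + (2/5)^2) t) - 1) / (2*(9/5) + (2/5)^2)
           = (2/5)^2 * 1^2 * (exp((94/25) t) - 1) / (94/25) = 2*exp(94*t/25)/47 - 2/47.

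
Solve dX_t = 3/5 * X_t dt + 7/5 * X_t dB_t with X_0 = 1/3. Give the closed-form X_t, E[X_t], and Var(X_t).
X_t = 1/3 * exp((-19/50) t + (7/5) B_t); E[X_t] = exp(3*t/5)/3; Var(X_t) = (exp(49*t/25) - 1)*exp(6*t/5)/9

For GBM dX = mu X dt + sigma X dB with X_0 = x_0, apply Itô to Y = log X: dY = (mu - sigma^2/2) dt + sigma dB, so Y_t = log(x_0) + (mu - sigma^2/2) t + sigma B_t and hence X_t = x_0 * exp((mu - sigma^2/2) t + sigma B_t).
With mu = 3/5, sigma = 7/5, x_0 = 1/3, this gives:
  X_t = 1/3 * exp((-19/50) * t + (7/5) * B_t).
Since sigma*B_t ~ Normal(0, sigma^2 t), E[exp(sigma*B_t)] = exp(sigma^2 t / 2); so E[X_t] = x_0 * exp((mu - sigma^2/2) t) * exp(sigma^2 t / 2) = x_0 * exp(mu t) = exp(3*t/5)/3.
Var(X_t) = E[X_t^2] - (E[X_t])^2 = x_0^2 * exp(2 mu t) * (exp(sigma^2 t) - 1) = (exp(49*t/25) - 1)*exp(6*t/5)/9.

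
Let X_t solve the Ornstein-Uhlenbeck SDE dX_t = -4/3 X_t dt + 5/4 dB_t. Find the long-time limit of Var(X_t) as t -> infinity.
lim Var(X_t) = 75/128

The OU SDE dX = -theta X dt + sigma dB admits the integrating factor exp(theta t): d(exp(theta t) X_t) = sigma exp(theta t) dB_t. Integrating from 0 to t gives X_t = x_0 * exp(-theta t) + sigma * int_0^t exp(-theta (t-s)) dB_s for any initial x_0. The Itô integral has variance (by the Itô isometry) sigma^2 * int_0^t exp(-2 theta (t - s)) ds = sigma^2 * (1 - exp(-2 theta t)) / (2 theta), independent of x_0.
With theta = 4/3, sigma = 5/4:
  Var(X_t) = (5/4)^2 * (1 - exp(-2*4/3 t)) / (2 * 4/3) = 75/128 - 75*exp(-8*t/3)/128.
As t -> infinity, exp(-2*4/3 t) -> 0, so the stationary variance is sigma^2 / (2 theta) = 75/128.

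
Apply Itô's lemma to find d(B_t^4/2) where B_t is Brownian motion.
d(B_t^4/2) = (3*B_t^2) dt + (2*B_t^3) dB_t

Itô's formula for f(B_t) gives d f(B_t) = f'(B_t) dB_t + (1/2) f''(B_t) dt. Compute derivatives of f(x) = x^4/2:
  f'(x)  = 2*x^3
  f''(x) = 6*x^2
Substitute x = B_t and multiply the f'' term by 1/2:
  drift     = (1/2) * (6*x^2) evaluated at B_t = 3*B_t^2
  diffusion = (2*x^3) evaluated at B_t = 2*B_t^3
Therefore d(B_t^4/2) = (3*B_t^2) dt + (2*B_t^3) dB_t.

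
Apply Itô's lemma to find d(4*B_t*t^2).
d(4*B_t*t^2) = (8*B_t*t) dt + (4*t^2) dB_t

Itô's formula for f(t, x): d f(t, B_t) = (f_t + (1/2) f_xx) dt + f_x dB_t. Compute partials of f(t, x) = 4*t^2*x:
  f_t(t,x)  = 8*t*x
  f_x(t,x)  = 4*t^2
  f_xx(t,x) = 0
Assemble drift = f_t + (1/2) f_xx = 8*t*x and diffusion = f_x = 4*t^2. Substituting x = B_t:
  d(4*B_t*t^2) = (8*B_t*t) dt + (4*t^2) dB_t.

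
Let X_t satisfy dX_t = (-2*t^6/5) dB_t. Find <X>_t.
<X>_t = 4*t^13/325

For an Itô process dX_t = a(t) dt + b(t) dB_t, the quadratic variation is <X>_t = int_0^t b(s)^2 ds (the drift term does not contribute). Here b(s) = -2*s^6/5, so
  b(s)^2 = 4*s^12/25.
Integrating from 0 to t:
  <X>_t = int_0^t (4*s^12/25) ds = 4*t^13/325.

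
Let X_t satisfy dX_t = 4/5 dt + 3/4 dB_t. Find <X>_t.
<X>_t = 9*t/16

For an Itô process dX_t = a(t) dt + b(t) dB_t, the quadratic variation is <X>_t = int_0^t b(s)^2 ds (the drift term does not contribute). Here b(s) = 3/4, so
  b(s)^2 = 9/16.
Integrating from 0 to t:
  <X>_t = int_0^t (9/16) ds = 9*t/16.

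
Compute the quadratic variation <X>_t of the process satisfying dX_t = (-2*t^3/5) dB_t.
<X>_t = 4*t^7/175

For an Itô process dX_t = a(t) dt + b(t) dB_t, the quadratic variation is <X>_t = int_0^t b(s)^2 ds (the drift term does not contribute). Here b(s) = -2*s^3/5, so
  b(s)^2 = 4*s^6/25.
Integrating from 0 to t:
  <X>_t = int_0^t (4*s^6/25) ds = 4*t^7/175.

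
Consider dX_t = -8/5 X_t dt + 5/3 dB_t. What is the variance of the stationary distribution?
lim Var(X_t) = 125/144

The OU SDE dX = -theta X dt + sigma dB admits the integrating factor exp(theta t): d(exp(theta t) X_t) = sigma exp(theta t) dB_t. Integrating from 0 to t gives X_t = x_0 * exp(-theta t) + sigma * int_0^t exp(-theta (t-s)) dB_s for any initial x_0. The Itô integral has variance (by the Itô isometry) sigma^2 * int_0^t exp(-2 theta (t - s)) ds = sigma^2 * (1 - exp(-2 theta t)) / (2 theta), independent of x_0.
With theta = 8/5, sigma = 5/3:
  Var(X_t) = (5/3)^2 * (1 - exp(-2*8/5 t)) / (2 * 8/5) = 125/144 - 125*exp(-16*t/5)/144.
As t -> infinity, exp(-2*8/5 t) -> 0, so the stationary variance is sigma^2 / (2 theta) = 125/144.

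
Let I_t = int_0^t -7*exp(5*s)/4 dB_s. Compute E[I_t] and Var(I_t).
E[I_t] = 0; Var(I_t) = 49*exp(10*t)/160 - 49/160

The Itô integral of a deterministic integrand f(s) has mean 0 because each increment f(s) * (B_{s+ds} - B_s) has mean 0. By the Itô isometry:
  Var( int_0^t f(s) dB_s ) = E[ (int_0^t f(s) dB_s)^2 ] = int_0^t f(s)^2 ds.
Here f(s) = -7*exp(5*s)/4, so f(s)^2 = 49*exp(10*s)/16. Integrate:
  int_0^t (49*exp(10*s)/16) ds = 49*exp(10*t)/160 - 49/160.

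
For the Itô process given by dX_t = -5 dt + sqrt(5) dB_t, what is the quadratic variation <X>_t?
<X>_t = 5*t

For an Itô process dX_t = a(t) dt + b(t) dB_t, the quadratic variation is <X>_t = int_0^t b(s)^2 ds (the drift term does not contribute). Here b(s) = sqrt(5), so
  b(s)^2 = 5.
Integrating from 0 to t:
  <X>_t = int_0^t (5) ds = 5*t.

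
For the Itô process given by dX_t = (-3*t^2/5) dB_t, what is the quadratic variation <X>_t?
<X>_t = 9*t^5/125

For an Itô process dX_t = a(t) dt + b(t) dB_t, the quadratic variation is <X>_t = int_0^t b(s)^2 ds (the drift term does not contribute). Here b(s) = -3*s^2/5, so
  b(s)^2 = 9*s^4/25.
Integrating from 0 to t:
  <X>_t = int_0^t (9*s^4/25) ds = 9*t^5/125.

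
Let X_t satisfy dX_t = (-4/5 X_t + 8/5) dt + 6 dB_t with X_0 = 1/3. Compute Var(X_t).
Var(X_t) = 45/2 - 45*exp(-8*t/5)/2

The variance V(t) = Var(X_t) satisfies V'(t) = 2 a V(t) + c^2 with V(0) = 0 (drift coefficient is linear in X, diffusion is constant). With a = -4/5, c = 6, the solution is
  V(t) = (c^2 / (2 a)) * (exp(2 a t) - 1)
       = (6^2 / (2*(-4/5))) * (exp((-8/5) t) - 1)
       = 45/2 - 45*exp(-8*t/5)/2.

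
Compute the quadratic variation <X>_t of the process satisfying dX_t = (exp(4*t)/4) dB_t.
<X>_t = exp(8*t)/128 - 1/128

For an Itô process dX_t = a(t) dt + b(t) dB_t, the quadratic variation is <X>_t = int_0^t b(s)^2 ds (the drift term does not contribute). Here b(s) = exp(4*s)/4, so
  b(s)^2 = exp(8*s)/16.
Integrating from 0 to t:
  <X>_t = int_0^t (exp(8*s)/16) ds = exp(8*t)/128 - 1/128.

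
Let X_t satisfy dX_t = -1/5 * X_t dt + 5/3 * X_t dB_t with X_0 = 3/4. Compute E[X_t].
E[X_t] = 3*exp(-t/5)/4

For GBM dX = mu X dt + sigma X dB with X_0 = x_0, apply Itô to Y = log X: dY = (mu - sigma^2/2) dt + sigma dB, so Y_t = log(x_0) + (mu - sigma^2/2) t + sigma B_t and hence X_t = x_0 * exp((mu - sigma^2/2) t + sigma B_t).
With mu = -1/5, sigma = 5/3, x_0 = 3/4, this gives:
  X_t = 3/4 * exp((-143/90) * t + (5/3) * B_t).
Since sigma*B_t ~ Normal(0, sigma^2 t), E[exp(sigma*B_t)] = exp(sigma^2 t / 2); so E[X_t] = x_0 * exp((mu - sigma^2/2) t) * exp(sigma^2 t / 2) = x_0 * exp(mu t) = 3*exp(-t/5)/4.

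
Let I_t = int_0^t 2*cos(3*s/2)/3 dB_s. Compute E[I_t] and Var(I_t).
E[I_t] = 0; Var(I_t) = 2*t/9 + 2*sin(3*t)/27

The Itô integral of a deterministic integrand f(s) has mean 0 because each increment f(s) * (B_{s+ds} - B_s) has mean 0. By the Itô isometry:
  Var( int_0^t f(s) dB_s ) = E[ (int_0^t f(s) dB_s)^2 ] = int_0^t f(s)^2 ds.
Here f(s) = 2*cos(3*s/2)/3, so f(s)^2 = 4*cos(3*s/2)^2/9. Integrate:
  int_0^t (4*cos(3*s/2)^2/9) ds = 2*t/9 + 2*sin(3*t)/27.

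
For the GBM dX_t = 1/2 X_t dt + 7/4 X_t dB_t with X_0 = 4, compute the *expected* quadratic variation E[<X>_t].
E[<X>_t] = 784*exp(65*t/16)/65 - 784/65

<X>_t = int_0^t ((7/4) * X_s)^2 ds. Taking expectation inside the integral: E[<X>_t] = (7/4)^2 * int_0^t E[X_s^2] ds. For GBM, E[X_s^2] = x_0^2 * exp((2 mu + sigma^2) s). Integrating:
  E[<X>_t] = (7/4)^2 * 4^2 * (exp((2*(1/2) + (7/4)^2) t) - 1) / (2*(1/2) + (7/4)^2)
           = (7/4)^2 * 4^2 * (exp((65/16) t) - 1) / (65/16) = 784*exp(65*t/16)/65 - 784/65.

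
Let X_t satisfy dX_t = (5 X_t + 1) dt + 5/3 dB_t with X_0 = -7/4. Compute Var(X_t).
Var(X_t) = 5*exp(10*t)/18 - 5/18

The variance V(t) = Var(X_t) satisfies V'(t) = 2 a V(t) + c^2 with V(0) = 0 (drift coefficient is linear in X, diffusion is constant). With a = 5, c = 5/3, the solution is
  V(t) = (c^2 / (2 a)) * (exp(2 a t) - 1)
       = ((5/3)^2 / (2*5)) * (exp(10 t) - 1)
       = 5*exp(10*t)/18 - 5/18.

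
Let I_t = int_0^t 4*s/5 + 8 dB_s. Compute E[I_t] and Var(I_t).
E[I_t] = 0; Var(I_t) = 16*t*(t^2 + 30*t + 300)/75

The Itô integral of a deterministic integrand f(s) has mean 0 because each increment f(s) * (B_{s+ds} - B_s) has mean 0. By the Itô isometry:
  Var( int_0^t f(s) dB_s ) = E[ (int_0^t f(s) dB_s)^2 ] = int_0^t f(s)^2 ds.
Here f(s) = 4*s/5 + 8, so f(s)^2 = 16*(s + 10)^2/25. Integrate:
  int_0^t (16*(s + 10)^2/25) ds = 16*t*(t^2 + 30*t + 300)/75.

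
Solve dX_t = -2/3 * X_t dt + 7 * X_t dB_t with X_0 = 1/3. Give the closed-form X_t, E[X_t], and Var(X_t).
X_t = 1/3 * exp((-151/6) t + (7) B_t); E[X_t] = exp(-2*t/3)/3; Var(X_t) = (exp(49*t) - 1)*exp(-4*t/3)/9

For GBM dX = mu X dt + sigma X dB with X_0 = x_0, apply Itô to Y = log X: dY = (mu - sigma^2/2) dt + sigma dB, so Y_t = log(x_0) + (mu - sigma^2/2) t + sigma B_t and hence X_t = x_0 * exp((mu - sigma^2/2) t + sigma B_t).
With mu = -2/3, sigma = 7, x_0 = 1/3, this gives:
  X_t = 1/3 * exp((-151/6) * t + (7) * B_t).
Since sigma*B_t ~ Normal(0, sigma^2 t), E[exp(sigma*B_t)] = exp(sigma^2 t / 2); so E[X_t] = x_0 * exp((mu - sigma^2/2) t) * exp(sigma^2 t / 2) = x_0 * exp(mu t) = exp(-2*t/3)/3.
Var(X_t) = E[X_t^2] - (E[X_t])^2 = x_0^2 * exp(2 mu t) * (exp(sigma^2 t) - 1) = (exp(49*t) - 1)*exp(-4*t/3)/9.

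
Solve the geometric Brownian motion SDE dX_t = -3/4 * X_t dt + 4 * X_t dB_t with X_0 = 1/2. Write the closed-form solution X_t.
X_t = 1/2 * exp((-35/4) * t + (4) * B_t)

For GBM dX = mu X dt + sigma X dB with X_0 = x_0, apply Itô to Y = log X: dY = (mu - sigma^2/2) dt + sigma dB, so Y_t = log(x_0) + (mu - sigma^2/2) t + sigma B_t and hence X_t = x_0 * exp((mu - sigma^2/2) t + sigma B_t).
With mu = -3/4, sigma = 4, x_0 = 1/2, this gives:
  X_t = 1/2 * exp((-35/4) * t + (4) * B_t).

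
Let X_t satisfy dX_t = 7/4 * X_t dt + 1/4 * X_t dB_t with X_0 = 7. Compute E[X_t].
E[X_t] = 7*exp(7*t/4)

For GBM dX = mu X dt + sigma X dB with X_0 = x_0, apply Itô to Y = log X: dY = (mu - sigma^2/2) dt + sigma dB, so Y_t = log(x_0) + (mu - sigma^2/2) t + sigma B_t and hence X_t = x_0 * exp((mu - sigma^2/2) t + sigma B_t).
With mu = 7/4, sigma = 1/4, x_0 = 7, this gives:
  X_t = 7 * exp((55/32) * t + (1/4) * B_t).
Since sigma*B_t ~ Normal(0, sigma^2 t), E[exp(sigma*B_t)] = exp(sigma^2 t / 2); so E[X_t] = x_0 * exp((mu - sigma^2/2) t) * exp(sigma^2 t / 2) = x_0 * exp(mu t) = 7*exp(7*t/4).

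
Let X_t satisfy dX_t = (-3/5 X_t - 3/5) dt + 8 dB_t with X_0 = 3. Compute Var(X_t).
Var(X_t) = 160/3 - 160*exp(-6*t/5)/3

The variance V(t) = Var(X_t) satisfies V'(t) = 2 a V(t) + c^2 with V(0) = 0 (drift coefficient is linear in X, diffusion is constant). With a = -3/5, c = 8, the solution is
  V(t) = (c^2 / (2 a)) * (exp(2 a t) - 1)
       = (8^2 / (2*(-3/5))) * (exp((-6/5) t) - 1)
       = 160/3 - 160*exp(-6*t/5)/3.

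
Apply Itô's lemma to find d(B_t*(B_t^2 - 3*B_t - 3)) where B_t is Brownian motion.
d(B_t*(B_t^2 - 3*B_t - 3)) = (3*B_t - 3) dt + (3*B_t^2 - 6*B_t - 3) dB_t

Itô's formula for f(B_t) gives d f(B_t) = f'(B_t) dB_t + (1/2) f''(B_t) dt. Compute derivatives of f(x) = x*(x^2 - 3*x - 3):
  f'(x)  = 3*x^2 - 6*x - 3
  f''(x) = 6*x - 6
Substitute x = B_t and multiply the f'' term by 1/2:
  drift     = (1/2) * (6*x - 6) evaluated at B_t = 3*B_t - 3
  diffusion = (3*x^2 - 6*x - 3) evaluated at B_t = 3*B_t^2 - 6*B_t - 3
Therefore d(B_t*(B_t^2 - 3*B_t - 3)) = (3*B_t - 3) dt + (3*B_t^2 - 6*B_t - 3) dB_t.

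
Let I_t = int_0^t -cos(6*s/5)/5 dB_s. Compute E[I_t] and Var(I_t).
E[I_t] = 0; Var(I_t) = t/50 + sin(12*t/5)/120

The Itô integral of a deterministic integrand f(s) has mean 0 because each increment f(s) * (B_{s+ds} - B_s) has mean 0. By the Itô isometry:
  Var( int_0^t f(s) dB_s ) = E[ (int_0^t f(s) dB_s)^2 ] = int_0^t f(s)^2 ds.
Here f(s) = -cos(6*s/5)/5, so f(s)^2 = cos(6*s/5)^2/25. Integrate:
  int_0^t (cos(6*s/5)^2/25) ds = t/50 + sin(12*t/5)/120.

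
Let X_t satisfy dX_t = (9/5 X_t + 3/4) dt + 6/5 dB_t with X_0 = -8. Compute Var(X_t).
Var(X_t) = 2*exp(18*t/5)/5 - 2/5

The variance V(t) = Var(X_t) satisfies V'(t) = 2 a V(t) + c^2 with V(0) = 0 (drift coefficient is linear in X, diffusion is constant). With a = 9/5, c = 6/5, the solution is
  V(t) = (c^2 / (2 a)) * (exp(2 a t) - 1)
       = ((6/5)^2 / (2*(9/5))) * (exp((18/5) t) - 1)
       = 2*exp(18*t/5)/5 - 2/5.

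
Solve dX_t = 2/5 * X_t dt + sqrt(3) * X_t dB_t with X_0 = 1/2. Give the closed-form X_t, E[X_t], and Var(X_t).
X_t = 1/2 * exp((-11/10) t + (sqrt(3)) B_t); E[X_t] = exp(2*t/5)/2; Var(X_t) = (exp(3*t) - 1)*exp(4*t/5)/4

For GBM dX = mu X dt + sigma X dB with X_0 = x_0, apply Itô to Y = log X: dY = (mu - sigma^2/2) dt + sigma dB, so Y_t = log(x_0) + (mu - sigma^2/2) t + sigma B_t and hence X_t = x_0 * exp((mu - sigma^2/2) t + sigma B_t).
With mu = 2/5, sigma = sqrt(3), x_0 = 1/2, this gives:
  X_t = 1/2 * exp((-11/10) * t + (sqrt(3)) * B_t).
Since sigma*B_t ~ Normal(0, sigma^2 t), E[exp(sigma*B_t)] = exp(sigma^2 t / 2); so E[X_t] = x_0 * exp((mu - sigma^2/2) t) * exp(sigma^2 t / 2) = x_0 * exp(mu t) = exp(2*t/5)/2.
Var(X_t) = E[X_t^2] - (E[X_t])^2 = x_0^2 * exp(2 mu t) * (exp(sigma^2 t) - 1) = (exp(3*t) - 1)*exp(4*t/5)/4.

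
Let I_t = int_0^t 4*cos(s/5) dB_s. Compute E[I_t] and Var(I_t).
E[I_t] = 0; Var(I_t) = 8*t + 20*sin(2*t/5)

The Itô integral of a deterministic integrand f(s) has mean 0 because each increment f(s) * (B_{s+ds} - B_s) has mean 0. By the Itô isometry:
  Var( int_0^t f(s) dB_s ) = E[ (int_0^t f(s) dB_s)^2 ] = int_0^t f(s)^2 ds.
Here f(s) = 4*cos(s/5), so f(s)^2 = 16*cos(s/5)^2. Integrate:
  int_0^t (16*cos(s/5)^2) ds = 8*t + 20*sin(2*t/5).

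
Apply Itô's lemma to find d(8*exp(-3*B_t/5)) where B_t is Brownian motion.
d(8*exp(-3*B_t/5)) = (36*exp(-3*B_t/5)/25) dt + (-24*exp(-3*B_t/5)/5) dB_t

Itô's formula for f(B_t) gives d f(B_t) = f'(B_t) dB_t + (1/2) f''(B_t) dt. Compute derivatives of f(x) = 8*exp(-3*x/5):
  f'(x)  = -24*exp(-3*x/5)/5
  f''(x) = 72*exp(-3*x/5)/25
Substitute x = B_t and multiply the f'' term by 1/2:
  drift     = (1/2) * (72*exp(-3*x/5)/25) evaluated at B_t = 36*exp(-3*B_t/5)/25
  diffusion = (-24*exp(-3*x/5)/5) evaluated at B_t = -24*exp(-3*B_t/5)/5
Therefore d(8*exp(-3*B_t/5)) = (36*exp(-3*B_t/5)/25) dt + (-24*exp(-3*B_t/5)/5) dB_t.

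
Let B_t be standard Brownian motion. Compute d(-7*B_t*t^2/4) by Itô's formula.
d(-7*B_t*t^2/4) = (-7*B_t*t/2) dt + (-7*t^2/4) dB_t

Itô's formula for f(t, x): d f(t, B_t) = (f_t + (1/2) f_xx) dt + f_x dB_t. Compute partials of f(t, x) = -7*t^2*x/4:
  f_t(t,x)  = -7*t*x/2
  f_x(t,x)  = -7*t^2/4
  f_xx(t,x) = 0
Assemble drift = f_t + (1/2) f_xx = -7*t*x/2 and diffusion = f_x = -7*t^2/4. Substituting x = B_t:
  d(-7*B_t*t^2/4) = (-7*B_t*t/2) dt + (-7*t^2/4) dB_t.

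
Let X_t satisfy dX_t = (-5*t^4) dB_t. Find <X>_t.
<X>_t = 25*t^9/9

For an Itô process dX_t = a(t) dt + b(t) dB_t, the quadratic variation is <X>_t = int_0^t b(s)^2 ds (the drift term does not contribute). Here b(s) = -5*s^4, so
  b(s)^2 = 25*s^8.
Integrating from 0 to t:
  <X>_t = int_0^t (25*s^8) ds = 25*t^9/9.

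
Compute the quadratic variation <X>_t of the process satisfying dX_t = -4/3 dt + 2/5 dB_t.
<X>_t = 4*t/25

For an Itô process dX_t = a(t) dt + b(t) dB_t, the quadratic variation is <X>_t = int_0^t b(s)^2 ds (the drift term does not contribute). Here b(s) = 2/5, so
  b(s)^2 = 4/25.
Integrating from 0 to t:
  <X>_t = int_0^t (4/25) ds = 4*t/25.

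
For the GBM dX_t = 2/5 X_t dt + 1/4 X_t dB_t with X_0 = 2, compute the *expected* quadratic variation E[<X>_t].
E[<X>_t] = 20*exp(69*t/80)/69 - 20/69

<X>_t = int_0^t ((1/4) * X_s)^2 ds. Taking expectation inside the integral: E[<X>_t] = (1/4)^2 * int_0^t E[X_s^2] ds. For GBM, E[X_s^2] = x_0^2 * exp((2 mu + sigma^2) s). Integrating:
  E[<X>_t] = (1/4)^2 * 2^2 * (exp((2*(2/5) + (1/4)^2) t) - 1) / (2*(2/5) + (1/4)^2)
           = (1/4)^2 * 2^2 * (exp((69/80) t) - 1) / (69/80) = 20*exp(69*t/80)/69 - 20/69.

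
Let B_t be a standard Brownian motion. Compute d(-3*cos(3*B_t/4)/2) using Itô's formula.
d(-3*cos(3*B_t/4)/2) = (27*cos(3*B_t/4)/64) dt + (9*sin(3*B_t/4)/8) dB_t

Itô's formula for f(B_t) gives d f(B_t) = f'(B_t) dB_t + (1/2) f''(B_t) dt. Compute derivatives of f(x) = -3*cos(3*x/4)/2:
  f'(x)  = 9*sin(3*x/4)/8
  f''(x) = 27*cos(3*x/4)/32
Substitute x = B_t and multiply the f'' term by 1/2:
  drift     = (1/2) * (27*cos(3*x/4)/32) evaluated at B_t = 27*cos(3*B_t/4)/64
  diffusion = (9*sin(3*x/4)/8) evaluated at B_t = 9*sin(3*B_t/4)/8
Therefore d(-3*cos(3*B_t/4)/2) = (27*cos(3*B_t/4)/64) dt + (9*sin(3*B_t/4)/8) dB_t.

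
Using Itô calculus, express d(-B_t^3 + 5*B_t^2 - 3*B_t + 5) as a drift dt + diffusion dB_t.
d(-B_t^3 + 5*B_t^2 - 3*B_t + 5) = (5 - 3*B_t) dt + (-3*B_t^2 + 10*B_t - 3) dB_t

Itô's formula for f(B_t) gives d f(B_t) = f'(B_t) dB_t + (1/2) f''(B_t) dt. Compute derivatives of f(x) = -x^3 + 5*x^2 - 3*x + 5:
  f'(x)  = -3*x^2 + 10*x - 3
  f''(x) = 10 - 6*x
Substitute x = B_t and multiply the f'' term by 1/2:
  drift     = (1/2) * (10 - 6*x) evaluated at B_t = 5 - 3*B_t
  diffusion = (-3*x^2 + 10*x - 3) evaluated at B_t = -3*B_t^2 + 10*B_t - 3
Therefore d(-B_t^3 + 5*B_t^2 - 3*B_t + 5) = (5 - 3*B_t) dt + (-3*B_t^2 + 10*B_t - 3) dB_t.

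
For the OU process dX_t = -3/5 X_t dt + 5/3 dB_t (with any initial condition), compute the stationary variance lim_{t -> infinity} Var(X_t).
lim Var(X_t) = 125/54

The OU SDE dX = -theta X dt + sigma dB admits the integrating factor exp(theta t): d(exp(theta t) X_t) = sigma exp(theta t) dB_t. Integrating from 0 to t gives X_t = x_0 * exp(-theta t) + sigma * int_0^t exp(-theta (t-s)) dB_s for any initial x_0. The Itô integral has variance (by the Itô isometry) sigma^2 * int_0^t exp(-2 theta (t - s)) ds = sigma^2 * (1 - exp(-2 theta t)) / (2 theta), independent of x_0.
With theta = 3/5, sigma = 5/3:
  Var(X_t) = (5/3)^2 * (1 - exp(-2*3/5 t)) / (2 * 3/5) = 125/54 - 125*exp(-6*t/5)/54.
As t -> infinity, exp(-2*3/5 t) -> 0, so the stationary variance is sigma^2 / (2 theta) = 125/54.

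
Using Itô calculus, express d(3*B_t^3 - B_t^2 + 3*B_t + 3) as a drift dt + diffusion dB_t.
d(3*B_t^3 - B_t^2 + 3*B_t + 3) = (9*B_t - 1) dt + (9*B_t^2 - 2*B_t + 3) dB_t

Itô's formula for f(B_t) gives d f(B_t) = f'(B_t) dB_t + (1/2) f''(B_t) dt. Compute derivatives of f(x) = 3*x^3 - x^2 + 3*x + 3:
  f'(x)  = 9*x^2 - 2*x + 3
  f''(x) = 18*x - 2
Substitute x = B_t and multiply the f'' term by 1/2:
  drift     = (1/2) * (18*x - 2) evaluated at B_t = 9*B_t - 1
  diffusion = (9*x^2 - 2*x + 3) evaluated at B_t = 9*B_t^2 - 2*B_t + 3
Therefore d(3*B_t^3 - B_t^2 + 3*B_t + 3) = (9*B_t - 1) dt + (9*B_t^2 - 2*B_t + 3) dB_t.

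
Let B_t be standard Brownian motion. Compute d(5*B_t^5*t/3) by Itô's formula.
d(5*B_t^5*t/3) = (5*B_t^3*(B_t^2 + 10*t)/3) dt + (25*B_t^4*t/3) dB_t

Itô's formula for f(t, x): d f(t, B_t) = (f_t + (1/2) f_xx) dt + f_x dB_t. Compute partials of f(t, x) = 5*t*x^5/3:
  f_t(t,x)  = 5*x^5/3
  f_x(t,x)  = 25*t*x^4/3
  f_xx(t,x) = 100*t*x^3/3
Assemble drift = f_t + (1/2) f_xx = 5*x^3*(10*t + x^2)/3 and diffusion = f_x = 25*t*x^4/3. Substituting x = B_t:
  d(5*B_t^5*t/3) = (5*B_t^3*(B_t^2 + 10*t)/3) dt + (25*B_t^4*t/3) dB_t.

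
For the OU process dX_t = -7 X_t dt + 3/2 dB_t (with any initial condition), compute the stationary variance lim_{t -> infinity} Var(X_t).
lim Var(X_t) = 9/56

The OU SDE dX = -theta X dt + sigma dB admits the integrating factor exp(theta t): d(exp(theta t) X_t) = sigma exp(theta t) dB_t. Integrating from 0 to t gives X_t = x_0 * exp(-theta t) + sigma * int_0^t exp(-theta (t-s)) dB_s for any initial x_0. The Itô integral has variance (by the Itô isometry) sigma^2 * int_0^t exp(-2 theta (t - s)) ds = sigma^2 * (1 - exp(-2 theta t)) / (2 theta), independent of x_0.
With theta = 7, sigma = 3/2:
  Var(X_t) = (3/2)^2 * (1 - exp(-2*7 t)) / (2 * 7) = 9/56 - 9*exp(-14*t)/56.
As t -> infinity, exp(-2*7 t) -> 0, so the stationary variance is sigma^2 / (2 theta) = 9/56.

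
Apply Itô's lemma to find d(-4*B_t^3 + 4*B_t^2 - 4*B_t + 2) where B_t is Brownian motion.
d(-4*B_t^3 + 4*B_t^2 - 4*B_t + 2) = (4 - 12*B_t) dt + (-12*B_t^2 + 8*B_t - 4) dB_t

Itô's formula for f(B_t) gives d f(B_t) = f'(B_t) dB_t + (1/2) f''(B_t) dt. Compute derivatives of f(x) = -4*x^3 + 4*x^2 - 4*x + 2:
  f'(x)  = -12*x^2 + 8*x - 4
  f''(x) = 8 - 24*x
Substitute x = B_t and multiply the f'' term by 1/2:
  drift     = (1/2) * (8 - 24*x) evaluated at B_t = 4 - 12*B_t
  diffusion = (-12*x^2 + 8*x - 4) evaluated at B_t = -12*B_t^2 + 8*B_t - 4
Therefore d(-4*B_t^3 + 4*B_t^2 - 4*B_t + 2) = (4 - 12*B_t) dt + (-12*B_t^2 + 8*B_t - 4) dB_t.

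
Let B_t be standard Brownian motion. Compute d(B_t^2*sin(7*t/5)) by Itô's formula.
d(B_t^2*sin(7*t/5)) = (7*B_t^2*cos(7*t/5)/5 + sin(7*t/5)) dt + (2*B_t*sin(7*t/5)) dB_t

Itô's formula for f(t, x): d f(t, B_t) = (f_t + (1/2) f_xx) dt + f_x dB_t. Compute partials of f(t, x) = x^2*sin(7*t/5):
  f_t(t,x)  = 7*x^2*cos(7*t/5)/5
  f_x(t,x)  = 2*x*sin(7*t/5)
  f_xx(t,x) = 2*sin(7*t/5)
Assemble drift = f_t + (1/2) f_xx = 7*x^2*cos(7*t/5)/5 + sin(7*t/5) and diffusion = f_x = 2*x*sin(7*t/5). Substituting x = B_t:
  d(B_t^2*sin(7*t/5)) = (7*B_t^2*cos(7*t/5)/5 + sin(7*t/5)) dt + (2*B_t*sin(7*t/5)) dB_t.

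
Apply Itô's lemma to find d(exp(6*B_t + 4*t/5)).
d(exp(6*B_t + 4*t/5)) = (94*exp(6*B_t + 4*t/5)/5) dt + (6*exp(6*B_t + 4*t/5)) dB_t

Itô's formula for f(t, x): d f(t, B_t) = (f_t + (1/2) f_xx) dt + f_x dB_t. Compute partials of f(t, x) = exp(4*t/5 + 6*x):
  f_t(t,x)  = 4*exp(4*t/5 + 6*x)/5
  f_x(t,x)  = 6*exp(4*t/5 + 6*x)
  f_xx(t,x) = 36*exp(4*t/5 + 6*x)
Assemble drift = f_t + (1/2) f_xx = 94*exp(4*t/5 + 6*x)/5 and diffusion = f_x = 6*exp(4*t/5 + 6*x). Substituting x = B_t:
  d(exp(6*B_t + 4*t/5)) = (94*exp(6*B_t + 4*t/5)/5) dt + (6*exp(6*B_t + 4*t/5)) dB_t.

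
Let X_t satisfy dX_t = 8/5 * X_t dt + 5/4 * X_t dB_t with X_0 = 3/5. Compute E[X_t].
E[X_t] = 3*exp(8*t/5)/5

For GBM dX = mu X dt + sigma X dB with X_0 = x_0, apply Itô to Y = log X: dY = (mu - sigma^2/2) dt + sigma dB, so Y_t = log(x_0) + (mu - sigma^2/2) t + sigma B_t and hence X_t = x_0 * exp((mu - sigma^2/2) t + sigma B_t).
With mu = 8/5, sigma = 5/4, x_0 = 3/5, this gives:
  X_t = 3/5 * exp((131/160) * t + (5/4) * B_t).
Since sigma*B_t ~ Normal(0, sigma^2 t), E[exp(sigma*B_t)] = exp(sigma^2 t / 2); so E[X_t] = x_0 * exp((mu - sigma^2/2) t) * exp(sigma^2 t / 2) = x_0 * exp(mu t) = 3*exp(8*t/5)/5.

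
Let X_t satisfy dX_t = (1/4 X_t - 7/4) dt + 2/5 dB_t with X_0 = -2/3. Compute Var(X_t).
Var(X_t) = 8*exp(t/2)/25 - 8/25

The variance V(t) = Var(X_t) satisfies V'(t) = 2 a V(t) + c^2 with V(0) = 0 (drift coefficient is linear in X, diffusion is constant). With a = 1/4, c = 2/5, the solution is
  V(t) = (c^2 / (2 a)) * (exp(2 a t) - 1)
       = ((2/5)^2 / (2*(1/4))) * (exp((1/2) t) - 1)
       = 8*exp(t/2)/25 - 8/25.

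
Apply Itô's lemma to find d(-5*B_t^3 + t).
d(-5*B_t^3 + t) = (1 - 15*B_t) dt + (-15*B_t^2) dB_t

Itô's formula for f(t, x): d f(t, B_t) = (f_t + (1/2) f_xx) dt + f_x dB_t. Compute partials of f(t, x) = t - 5*x^3:
  f_t(t,x)  = 1
  f_x(t,x)  = -15*x^2
  f_xx(t,x) = -30*x
Assemble drift = f_t + (1/2) f_xx = 1 - 15*x and diffusion = f_x = -15*x^2. Substituting x = B_t:
  d(-5*B_t^3 + t) = (1 - 15*B_t) dt + (-15*B_t^2) dB_t.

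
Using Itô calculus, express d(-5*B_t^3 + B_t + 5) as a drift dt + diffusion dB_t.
d(-5*B_t^3 + B_t + 5) = (-15*B_t) dt + (1 - 15*B_t^2) dB_t

Itô's formula for f(B_t) gives d f(B_t) = f'(B_t) dB_t + (1/2) f''(B_t) dt. Compute derivatives of f(x) = -5*x^3 + x + 5:
  f'(x)  = 1 - 15*x^2
  f''(x) = -30*x
Substitute x = B_t and multiply the f'' term by 1/2:
  drift     = (1/2) * (-30*x) evaluated at B_t = -15*B_t
  diffusion = (1 - 15*x^2) evaluated at B_t = 1 - 15*B_t^2
Therefore d(-5*B_t^3 + B_t + 5) = (-15*B_t) dt + (1 - 15*B_t^2) dB_t.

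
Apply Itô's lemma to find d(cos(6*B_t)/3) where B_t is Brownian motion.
d(cos(6*B_t)/3) = (-6*cos(6*B_t)) dt + (-2*sin(6*B_t)) dB_t

Itô's formula for f(B_t) gives d f(B_t) = f'(B_t) dB_t + (1/2) f''(B_t) dt. Compute derivatives of f(x) = cos(6*x)/3:
  f'(x)  = -2*sin(6*x)
  f''(x) = -12*cos(6*x)
Substitute x = B_t and multiply the f'' term by 1/2:
  drift     = (1/2) * (-12*cos(6*x)) evaluated at B_t = -6*cos(6*B_t)
  diffusion = (-2*sin(6*x)) evaluated at B_t = -2*sin(6*B_t)
Therefore d(cos(6*B_t)/3) = (-6*cos(6*B_t)) dt + (-2*sin(6*B_t)) dB_t.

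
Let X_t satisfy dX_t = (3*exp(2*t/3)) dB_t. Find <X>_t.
<X>_t = 27*exp(4*t/3)/4 - 27/4

For an Itô process dX_t = a(t) dt + b(t) dB_t, the quadratic variation is <X>_t = int_0^t b(s)^2 ds (the drift term does not contribute). Here b(s) = 3*exp(2*s/3), so
  b(s)^2 = 9*exp(4*s/3).
Integrating from 0 to t:
  <X>_t = int_0^t (9*exp(4*s/3)) ds = 27*exp(4*t/3)/4 - 27/4.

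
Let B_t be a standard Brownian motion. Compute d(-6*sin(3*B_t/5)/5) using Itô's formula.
d(-6*sin(3*B_t/5)/5) = (27*sin(3*B_t/5)/125) dt + (-18*cos(3*B_t/5)/25) dB_t

Itô's formula for f(B_t) gives d f(B_t) = f'(B_t) dB_t + (1/2) f''(B_t) dt. Compute derivatives of f(x) = -6*sin(3*x/5)/5:
  f'(x)  = -18*cos(3*x/5)/25
  f''(x) = 54*sin(3*x/5)/125
Substitute x = B_t and multiply the f'' term by 1/2:
  drift     = (1/2) * (54*sin(3*x/5)/125) evaluated at B_t = 27*sin(3*B_t/5)/125
  diffusion = (-18*cos(3*x/5)/25) evaluated at B_t = -18*cos(3*B_t/5)/25
Therefore d(-6*sin(3*B_t/5)/5) = (27*sin(3*B_t/5)/125) dt + (-18*cos(3*B_t/5)/25) dB_t.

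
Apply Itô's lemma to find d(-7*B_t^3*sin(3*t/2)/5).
d(-7*B_t^3*sin(3*t/2)/5) = (-21*B_t*(B_t^2*cos(3*t/2) + 2*sin(3*t/2))/10) dt + (-21*B_t^2*sin(3*t/2)/5) dB_t

Itô's formula for f(t, x): d f(t, B_t) = (f_t + (1/2) f_xx) dt + f_x dB_t. Compute partials of f(t, x) = -7*x^3*sin(3*t/2)/5:
  f_t(t,x)  = -21*x^3*cos(3*t/2)/10
  f_x(t,x)  = -21*x^2*sin(3*t/2)/5
  f_xx(t,x) = -42*x*sin(3*t/2)/5
Assemble drift = f_t + (1/2) f_xx = -21*x*(x^2*cos(3*t/2) + 2*sin(3*t/2))/10 and diffusion = f_x = -21*x^2*sin(3*t/2)/5. Substituting x = B_t:
  d(-7*B_t^3*sin(3*t/2)/5) = (-21*B_t*(B_t^2*cos(3*t/2) + 2*sin(3*t/2))/10) dt + (-21*B_t^2*sin(3*t/2)/5) dB_t.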